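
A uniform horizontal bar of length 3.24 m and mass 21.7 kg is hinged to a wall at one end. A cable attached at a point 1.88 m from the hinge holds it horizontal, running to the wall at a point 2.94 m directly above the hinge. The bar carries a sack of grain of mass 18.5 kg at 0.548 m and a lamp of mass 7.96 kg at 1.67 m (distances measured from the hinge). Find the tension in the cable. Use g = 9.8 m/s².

Choose the hinge as the axis so the unknown hinge reaction has zero arm there.
Beam weight: 21.7 × 9.8 = 212.7 N down at 1.62 m → arm 1.62 m, τ = 212.7 × 1.62 = 344.6 N·m clockwise.
Sack of grain: 18.5 × 9.8 = 181.3 N down at 0.548 m → arm 0.548 m, τ = 181.3 × 0.548 = 99.35 N·m clockwise.
Lamp: 7.96 × 9.8 = 78.01 N down at 1.67 m → arm 1.67 m, τ = 78.01 × 1.67 = 130.3 N·m clockwise.
Total clockwise load moment = 574.2 N·m.
The cable tension T acts at 1.88 m; only its component perpendicular to the bar, T sinθ, produces torque. sinθ = h/√(h²+d²) = 2.94/√(2.94²+1.88²) = 0.8425.
For rotational equilibrium, T × 1.88 × 0.8425 = 574.2, so T = 574.2 / 1.584 = 362 N.

T ≈ 362 N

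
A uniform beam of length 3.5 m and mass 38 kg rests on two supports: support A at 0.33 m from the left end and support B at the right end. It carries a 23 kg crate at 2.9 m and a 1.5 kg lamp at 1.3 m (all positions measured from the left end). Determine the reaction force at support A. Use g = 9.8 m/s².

R_A ≈ 258 N

About support B:
Beam weight: 38 × 9.8 = 372.4 N down at 1.75 m → arm 1.75 m, τ = 372.4 × 1.75 = 651.7 N·m counterclockwise.
Crate: 23 × 9.8 = 225.4 N down at 2.9 m → arm 0.6 m, τ = 225.4 × 0.6 = 135.2 N·m counterclockwise.
Lamp: 1.5 × 9.8 = 14.7 N down at 1.3 m → arm 2.2 m, τ = 14.7 × 2.2 = 32.34 N·m counterclockwise.
Net load moment about support B = 819.2 N·m counterclockwise.
Reaction R at support A is upward at 0.33 m, arm 3.17 m → moment R × 3.17 clockwise.
Setting net torque to zero: R × 3.17 = 819.2 → R = 258 N.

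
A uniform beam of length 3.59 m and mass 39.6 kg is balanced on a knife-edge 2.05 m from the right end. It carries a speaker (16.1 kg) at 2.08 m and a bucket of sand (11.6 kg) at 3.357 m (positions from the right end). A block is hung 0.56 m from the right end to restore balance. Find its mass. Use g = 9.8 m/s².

m ≈ 3.72 kg

About the knife-edge (at 2.05 m from the right end):
Beam weight: 39.6 × 9.8 = 388.1 N down at 1.795 m → arm 0.255 m, τ = 388.1 × 0.255 = 98.97 N·m clockwise.
Speaker: 16.1 × 9.8 = 157.8 N down at 2.08 m → arm 0.03 m, τ = 157.8 × 0.03 = 4.734 N·m counterclockwise.
Bucket of sand: 11.6 × 9.8 = 113.7 N down at 3.357 m → arm 1.307 m, τ = 113.7 × 1.307 = 148.6 N·m counterclockwise.
Net moment of known loads = 54.36 N·m counterclockwise.
An unknown mass m at 0.56 m has arm 1.49 m; its moment is m·g·1.49 clockwise.
Setting net torque to zero: m × 9.8 × 1.49 = 54.36 → m = 54.36 / (9.8 × 1.49) = 3.72 kg.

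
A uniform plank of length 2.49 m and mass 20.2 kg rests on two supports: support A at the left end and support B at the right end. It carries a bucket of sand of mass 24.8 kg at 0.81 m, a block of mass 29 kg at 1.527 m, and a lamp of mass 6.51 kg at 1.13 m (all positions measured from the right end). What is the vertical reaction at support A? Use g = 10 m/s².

R_A ≈ 389 N

Sum moments about support B (its reaction then has zero moment arm).
Beam weight: 20.2 × 10 = 202 N down at 1.245 m → arm 1.245 m, τ = 202 × 1.245 = 251.5 N·m counterclockwise.
Bucket of sand: 24.8 × 10 = 248 N down at 0.81 m → arm 0.81 m, τ = 248 × 0.81 = 200.9 N·m counterclockwise.
Block: 29 × 10 = 290 N down at 1.527 m → arm 1.527 m, τ = 290 × 1.527 = 442.8 N·m counterclockwise.
Lamp: 6.51 × 10 = 65.1 N down at 1.13 m → arm 1.13 m, τ = 65.1 × 1.13 = 73.56 N·m counterclockwise.
Net load moment about support B = 968.8 N·m counterclockwise.
Reaction R at support A is upward at 2.49 m, arm 2.49 m → moment R × 2.49 clockwise.
For rotational equilibrium, R × 2.49 = 968.8, so R = 389 N.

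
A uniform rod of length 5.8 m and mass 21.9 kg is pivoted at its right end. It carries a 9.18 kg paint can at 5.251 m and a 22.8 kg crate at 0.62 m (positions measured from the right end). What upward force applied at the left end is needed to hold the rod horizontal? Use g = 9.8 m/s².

Sum moments about the right end (the unknown pivot reaction has zero arm there).
Beam weight: 21.9 × 9.8 = 214.6 N down at 2.9 m → arm 2.9 m, τ = 214.6 × 2.9 = 622.3 N·m counterclockwise.
Paint can: 9.18 × 9.8 = 89.96 N down at 5.251 m → arm 5.251 m, τ = 89.96 × 5.251 = 472.4 N·m counterclockwise.
Crate: 22.8 × 9.8 = 223.4 N down at 0.62 m → arm 0.62 m, τ = 223.4 × 0.62 = 138.5 N·m counterclockwise.
Net moment of the loads = 1233 N·m counterclockwise.
The upward force F acts at the left end, arm 5.8 m, giving F × 5.8 clockwise.
Στ = 0 ⇒ F × 5.8 = 1233 ⇒ F = 1233 / 5.8 = 213 N.

F ≈ 213 N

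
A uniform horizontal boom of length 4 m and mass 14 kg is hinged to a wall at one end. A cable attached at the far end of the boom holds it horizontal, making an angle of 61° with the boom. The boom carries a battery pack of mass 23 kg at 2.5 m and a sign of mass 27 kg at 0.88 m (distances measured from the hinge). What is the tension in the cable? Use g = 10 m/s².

T ≈ 312 N

Sum moments about the hinge (the unknown hinge reaction has zero arm there).
Beam weight: 14 × 10 = 140 N down at 2 m → arm 2 m, τ = 140 × 2 = 280 N·m clockwise.
Battery pack: 23 × 10 = 230 N down at 2.5 m → arm 2.5 m, τ = 230 × 2.5 = 575 N·m clockwise.
Sign: 27 × 10 = 270 N down at 0.88 m → arm 0.88 m, τ = 270 × 0.88 = 237.6 N·m clockwise.
Total clockwise load moment = 1093 N·m.
The cable tension T acts at 4 m; only its component perpendicular to the boom, T sinθ, produces torque. sin 61° = 0.8746.
Στ = 0 ⇒ T × 4 × 0.8746 = 1093 ⇒ T = 1093 / 3.498 = 312 N.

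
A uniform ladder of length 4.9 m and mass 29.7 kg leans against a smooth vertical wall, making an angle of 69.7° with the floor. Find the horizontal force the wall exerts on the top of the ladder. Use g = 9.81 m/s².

Sum moments about the foot of the ladder (the floor normal and friction both act there and drop out).
Ladder weight 29.7×9.81 = 291.4 N acts at 2.45 m along the ladder; its horizontal arm is 2.45·cos69.7° = 0.85 m → τ = 247.7 N·m clockwise.
Wall normal N acts horizontally at the top; its moment arm is the height L sinθ = 4.9·sin69.7° = 4.596 m, counterclockwise.
For rotational equilibrium, N × 4.596 = 247.7, so N = 53.9 N.

N_wall ≈ 53.9 N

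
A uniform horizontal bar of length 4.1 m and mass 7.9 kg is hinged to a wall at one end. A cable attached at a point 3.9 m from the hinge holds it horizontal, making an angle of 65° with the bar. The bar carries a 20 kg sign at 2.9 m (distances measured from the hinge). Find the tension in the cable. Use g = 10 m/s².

T ≈ 210 N

Take moments about the hinge.
Beam weight: 7.9 × 10 = 79 N down at 2.05 m → arm 2.05 m, τ = 79 × 2.05 = 161.9 N·m clockwise.
Sign: 20 × 10 = 200 N down at 2.9 m → arm 2.9 m, τ = 200 × 2.9 = 580 N·m clockwise.
Total clockwise load moment = 741.9 N·m.
The cable tension T acts at 3.9 m; only its component perpendicular to the bar, T sinθ, produces torque. sin 65° = 0.9063.
Στ = 0 ⇒ T × 3.9 × 0.9063 = 741.9 ⇒ T = 741.9 / 3.535 = 210 N.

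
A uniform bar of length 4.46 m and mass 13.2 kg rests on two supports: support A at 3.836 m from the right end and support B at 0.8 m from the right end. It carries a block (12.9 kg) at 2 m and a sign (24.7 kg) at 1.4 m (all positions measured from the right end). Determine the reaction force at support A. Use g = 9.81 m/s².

Take moments about support B.
Beam weight: 13.2 × 9.81 = 129.5 N down at 2.23 m → arm 1.43 m, τ = 129.5 × 1.43 = 185.2 N·m counterclockwise.
Block: 12.9 × 9.81 = 126.5 N down at 2 m → arm 1.2 m, τ = 126.5 × 1.2 = 151.8 N·m counterclockwise.
Sign: 24.7 × 9.81 = 242.3 N down at 1.4 m → arm 0.6 m, τ = 242.3 × 0.6 = 145.4 N·m counterclockwise.
Net load moment about support B = 482.4 N·m counterclockwise.
Reaction R at support A is upward at 3.836 m, arm 3.036 m → moment R × 3.036 clockwise.
For rotational equilibrium, R × 3.036 = 482.4, so R = 159 N.

R_A ≈ 159 N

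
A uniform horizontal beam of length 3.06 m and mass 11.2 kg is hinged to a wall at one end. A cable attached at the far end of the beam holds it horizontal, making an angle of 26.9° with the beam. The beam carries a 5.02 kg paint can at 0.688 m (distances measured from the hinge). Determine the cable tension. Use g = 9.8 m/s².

Sum moments about the hinge (the unknown hinge reaction has zero arm there).
Beam weight: 11.2 × 9.8 = 109.8 N down at 1.53 m → arm 1.53 m, τ = 109.8 × 1.53 = 168 N·m clockwise.
Paint can: 5.02 × 9.8 = 49.2 N down at 0.688 m → arm 0.688 m, τ = 49.2 × 0.688 = 33.85 N·m clockwise.
Total clockwise load moment = 201.8 N·m.
The cable tension T acts at 3.06 m; only its component perpendicular to the beam, T sinθ, produces torque. sin 26.9° = 0.4524.
For rotational equilibrium, T × 3.06 × 0.4524 = 201.8, so T = 201.8 / 1.384 = 146 N.

T ≈ 146 N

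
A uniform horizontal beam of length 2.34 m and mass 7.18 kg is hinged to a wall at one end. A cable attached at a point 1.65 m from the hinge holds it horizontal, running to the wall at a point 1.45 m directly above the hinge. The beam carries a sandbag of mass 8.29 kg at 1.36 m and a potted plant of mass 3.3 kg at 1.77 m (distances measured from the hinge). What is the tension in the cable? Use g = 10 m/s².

T ≈ 234 N

Sum moments about the hinge (the unknown hinge reaction has zero arm there).
Beam weight: 7.18 × 10 = 71.8 N down at 1.17 m → arm 1.17 m, τ = 71.8 × 1.17 = 84.01 N·m clockwise.
Sandbag: 8.29 × 10 = 82.9 N down at 1.36 m → arm 1.36 m, τ = 82.9 × 1.36 = 112.7 N·m clockwise.
Potted plant: 3.3 × 10 = 33 N down at 1.77 m → arm 1.77 m, τ = 33 × 1.77 = 58.41 N·m clockwise.
Total clockwise load moment = 255.1 N·m.
The cable tension T acts at 1.65 m; only its component perpendicular to the beam, T sinθ, produces torque. sinθ = h/√(h²+d²) = 1.45/√(1.45²+1.65²) = 0.6601.
Setting net torque to zero: T × 1.65 × 0.6601 = 255.1 → T = 255.1 / 1.089 = 234 N.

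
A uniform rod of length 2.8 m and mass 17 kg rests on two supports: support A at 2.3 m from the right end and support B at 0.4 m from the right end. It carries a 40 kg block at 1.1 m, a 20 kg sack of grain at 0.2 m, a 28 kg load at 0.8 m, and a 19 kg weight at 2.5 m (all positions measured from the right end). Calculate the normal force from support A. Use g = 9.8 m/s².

R_A ≈ 475 N

Sum moments about support B (its reaction then has zero moment arm).
Beam weight: 17 × 9.8 = 166.6 N down at 1.4 m → arm 1 m, τ = 166.6 × 1 = 166.6 N·m counterclockwise.
Block: 40 × 9.8 = 392 N down at 1.1 m → arm 0.7 m, τ = 392 × 0.7 = 274.4 N·m counterclockwise.
Sack of grain: 20 × 9.8 = 196 N down at 0.2 m → arm 0.2 m, τ = 196 × 0.2 = 39.2 N·m clockwise.
Load: 28 × 9.8 = 274.4 N down at 0.8 m → arm 0.4 m, τ = 274.4 × 0.4 = 109.8 N·m counterclockwise.
Weight: 19 × 9.8 = 186.2 N down at 2.5 m → arm 2.1 m, τ = 186.2 × 2.1 = 391 N·m counterclockwise.
Net load moment about support B = 902.6 N·m counterclockwise.
Reaction R at support A is upward at 2.3 m, arm 1.9 m → moment R × 1.9 clockwise.
For rotational equilibrium, R × 1.9 = 902.6, so R = 475 N.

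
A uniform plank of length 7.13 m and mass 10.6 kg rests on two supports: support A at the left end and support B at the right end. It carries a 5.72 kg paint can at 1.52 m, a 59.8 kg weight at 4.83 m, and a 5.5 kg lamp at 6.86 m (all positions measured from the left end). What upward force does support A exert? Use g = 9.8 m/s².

Choose support B as the axis so its reaction then has zero moment arm.
Beam weight: 10.6 × 9.8 = 103.9 N down at 3.565 m → arm 3.565 m, τ = 103.9 × 3.565 = 370.4 N·m counterclockwise.
Paint can: 5.72 × 9.8 = 56.06 N down at 1.52 m → arm 5.61 m, τ = 56.06 × 5.61 = 314.5 N·m counterclockwise.
Weight: 59.8 × 9.8 = 586 N down at 4.83 m → arm 2.3 m, τ = 586 × 2.3 = 1348 N·m counterclockwise.
Lamp: 5.5 × 9.8 = 53.9 N down at 6.86 m → arm 0.27 m, τ = 53.9 × 0.27 = 14.55 N·m counterclockwise.
Net load moment about support B = 2047 N·m counterclockwise.
Reaction R at support A is upward at 0 m, arm 7.13 m → moment R × 7.13 clockwise.
For rotational equilibrium, R × 7.13 = 2047, so R = 287 N.

R_A ≈ 287 N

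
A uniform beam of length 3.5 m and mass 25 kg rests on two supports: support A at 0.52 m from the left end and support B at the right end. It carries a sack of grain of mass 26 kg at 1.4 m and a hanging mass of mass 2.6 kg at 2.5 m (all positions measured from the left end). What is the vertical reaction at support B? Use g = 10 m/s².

R_B ≈ 197 N

Taking torques about support A:
Beam weight: 25 × 10 = 250 N down at 1.75 m → arm 1.23 m, τ = 250 × 1.23 = 307.5 N·m clockwise.
Sack of grain: 26 × 10 = 260 N down at 1.4 m → arm 0.88 m, τ = 260 × 0.88 = 228.8 N·m clockwise.
Hanging mass: 2.6 × 10 = 26 N down at 2.5 m → arm 1.98 m, τ = 26 × 1.98 = 51.48 N·m clockwise.
Net load moment about support A = 587.8 N·m clockwise.
Reaction R at support B is upward at 3.5 m, arm 2.98 m → moment R × 2.98 counterclockwise.
Setting net torque to zero: R × 2.98 = 587.8 → R = 197 N.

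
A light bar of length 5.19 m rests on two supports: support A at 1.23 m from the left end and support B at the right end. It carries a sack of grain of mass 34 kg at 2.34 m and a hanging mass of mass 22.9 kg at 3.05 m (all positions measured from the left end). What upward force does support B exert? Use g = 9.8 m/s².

R_B ≈ 197 N

Choose support A as the axis so its reaction then has zero moment arm.
Sack of grain: 34 × 9.8 = 333.2 N down at 2.34 m → arm 1.11 m, τ = 333.2 × 1.11 = 369.9 N·m clockwise.
Hanging mass: 22.9 × 9.8 = 224.4 N down at 3.05 m → arm 1.82 m, τ = 224.4 × 1.82 = 408.4 N·m clockwise.
Net load moment about support A = 778.3 N·m clockwise.
Reaction R at support B is upward at 5.19 m, arm 3.96 m → moment R × 3.96 counterclockwise.
Στ = 0 ⇒ R × 3.96 = 778.3 ⇒ R = 197 N.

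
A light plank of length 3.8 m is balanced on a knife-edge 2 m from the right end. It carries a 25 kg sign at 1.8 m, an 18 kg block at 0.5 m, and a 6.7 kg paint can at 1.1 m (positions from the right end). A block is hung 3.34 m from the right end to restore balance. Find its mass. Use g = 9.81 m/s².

Sum moments about the knife-edge (at 2 m from the right end) (the support reaction has zero arm there).
Sign: 25 × 9.81 = 245.2 N down at 1.8 m → arm 0.2 m, τ = 245.2 × 0.2 = 49.04 N·m clockwise.
Block: 18 × 9.81 = 176.6 N down at 0.5 m → arm 1.5 m, τ = 176.6 × 1.5 = 264.9 N·m clockwise.
Paint can: 6.7 × 9.81 = 65.73 N down at 1.1 m → arm 0.9 m, τ = 65.73 × 0.9 = 59.16 N·m clockwise.
Net moment of known loads = 373.1 N·m clockwise.
An unknown mass m at 3.34 m has arm 1.34 m; its moment is m·g·1.34 counterclockwise.
Balancing moments: m × 9.81 × 1.34 = 373.1, giving m = 373.1 / (9.81 × 1.34) = 28.4 kg.

m ≈ 28.4 kg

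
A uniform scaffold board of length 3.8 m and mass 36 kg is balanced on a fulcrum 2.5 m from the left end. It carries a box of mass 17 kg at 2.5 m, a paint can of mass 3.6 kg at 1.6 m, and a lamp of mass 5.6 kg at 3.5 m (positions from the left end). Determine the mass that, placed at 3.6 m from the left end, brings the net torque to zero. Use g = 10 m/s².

m ≈ 17.5 kg

Taking torques about the fulcrum (at 2.5 m from the left end):
Beam weight: 36 × 10 = 360 N down at 1.9 m → arm 0.6 m, τ = 360 × 0.6 = 216 N·m counterclockwise.
Box: acts at the fulcrum, moment arm 0 → no torque.
Paint can: 3.6 × 10 = 36 N down at 1.6 m → arm 0.9 m, τ = 36 × 0.9 = 32.4 N·m counterclockwise.
Lamp: 5.6 × 10 = 56 N down at 3.5 m → arm 1 m, τ = 56 × 1 = 56 N·m clockwise.
Net moment of known loads = 192.4 N·m counterclockwise.
An unknown mass m at 3.6 m has arm 1.1 m; its moment is m·g·1.1 clockwise.
Στ = 0 ⇒ m × 10 × 1.1 = 192.4 ⇒ m = 192.4 / (10 × 1.1) = 17.5 kg.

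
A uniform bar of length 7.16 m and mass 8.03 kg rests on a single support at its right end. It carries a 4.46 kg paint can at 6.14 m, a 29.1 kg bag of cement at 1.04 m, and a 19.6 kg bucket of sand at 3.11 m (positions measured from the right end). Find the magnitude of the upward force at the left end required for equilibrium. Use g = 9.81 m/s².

F ≈ 202 N

Choose the right end as the axis so the unknown pivot reaction has zero arm there.
Beam weight: 8.03 × 9.81 = 78.77 N down at 3.58 m → arm 3.58 m, τ = 78.77 × 3.58 = 282 N·m counterclockwise.
Paint can: 4.46 × 9.81 = 43.75 N down at 6.14 m → arm 6.14 m, τ = 43.75 × 6.14 = 268.6 N·m counterclockwise.
Bag of cement: 29.1 × 9.81 = 285.5 N down at 1.04 m → arm 1.04 m, τ = 285.5 × 1.04 = 296.9 N·m counterclockwise.
Bucket of sand: 19.6 × 9.81 = 192.3 N down at 3.11 m → arm 3.11 m, τ = 192.3 × 3.11 = 598.1 N·m counterclockwise.
Net moment of the loads = 1446 N·m counterclockwise.
The upward force F acts at the left end, arm 7.16 m, giving F × 7.16 clockwise.
Setting net torque to zero: F × 7.16 = 1446 → F = 1446 / 7.16 = 202 N.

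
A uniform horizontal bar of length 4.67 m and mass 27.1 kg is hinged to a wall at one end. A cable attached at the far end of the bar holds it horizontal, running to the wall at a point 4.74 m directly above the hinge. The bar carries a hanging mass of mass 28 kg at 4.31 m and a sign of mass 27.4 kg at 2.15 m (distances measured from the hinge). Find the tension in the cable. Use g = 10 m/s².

T ≈ 730 N

Taking torques about the hinge:
Beam weight: 27.1 × 10 = 271 N down at 2.335 m → arm 2.335 m, τ = 271 × 2.335 = 632.8 N·m clockwise.
Hanging mass: 28 × 10 = 280 N down at 4.31 m → arm 4.31 m, τ = 280 × 4.31 = 1207 N·m clockwise.
Sign: 27.4 × 10 = 274 N down at 2.15 m → arm 2.15 m, τ = 274 × 2.15 = 589.1 N·m clockwise.
Total clockwise load moment = 2429 N·m.
The cable tension T acts at 4.67 m; only its component perpendicular to the bar, T sinθ, produces torque. sinθ = h/√(h²+d²) = 4.74/√(4.74²+4.67²) = 0.7123.
Setting net torque to zero: T × 4.67 × 0.7123 = 2429 → T = 2429 / 3.326 = 730 N.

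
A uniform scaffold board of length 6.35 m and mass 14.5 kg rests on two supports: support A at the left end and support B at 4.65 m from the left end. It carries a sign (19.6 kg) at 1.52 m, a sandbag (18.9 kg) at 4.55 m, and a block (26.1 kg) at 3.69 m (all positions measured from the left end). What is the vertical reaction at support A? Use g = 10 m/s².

R_A ≈ 236 N

Choose support B as the axis so its reaction then has zero moment arm.
Beam weight: 14.5 × 10 = 145 N down at 3.175 m → arm 1.475 m, τ = 145 × 1.475 = 213.9 N·m counterclockwise.
Sign: 19.6 × 10 = 196 N down at 1.52 m → arm 3.13 m, τ = 196 × 3.13 = 613.5 N·m counterclockwise.
Sandbag: 18.9 × 10 = 189 N down at 4.55 m → arm 0.1 m, τ = 189 × 0.1 = 18.9 N·m counterclockwise.
Block: 26.1 × 10 = 261 N down at 3.69 m → arm 0.96 m, τ = 261 × 0.96 = 250.6 N·m counterclockwise.
Net load moment about support B = 1097 N·m counterclockwise.
Reaction R at support A is upward at 0 m, arm 4.65 m → moment R × 4.65 clockwise.
Στ = 0 ⇒ R × 4.65 = 1097 ⇒ R = 236 N.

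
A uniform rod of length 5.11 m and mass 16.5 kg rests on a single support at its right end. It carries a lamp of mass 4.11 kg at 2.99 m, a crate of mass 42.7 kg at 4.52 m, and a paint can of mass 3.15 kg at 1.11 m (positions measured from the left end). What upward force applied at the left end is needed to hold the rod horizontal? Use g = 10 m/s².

F ≈ 174 N

Take moments about the right end.
Beam weight: 16.5 × 10 = 165 N down at 2.555 m → arm 2.555 m, τ = 165 × 2.555 = 421.6 N·m counterclockwise.
Lamp: 4.11 × 10 = 41.1 N down at 2.99 m → arm 2.12 m, τ = 41.1 × 2.12 = 87.13 N·m counterclockwise.
Crate: 42.7 × 10 = 427 N down at 4.52 m → arm 0.59 m, τ = 427 × 0.59 = 251.9 N·m counterclockwise.
Paint can: 3.15 × 10 = 31.5 N down at 1.11 m → arm 4 m, τ = 31.5 × 4 = 126 N·m counterclockwise.
Net moment of the loads = 886.6 N·m counterclockwise.
The upward force F acts at the left end, arm 5.11 m, giving F × 5.11 clockwise.
Setting net torque to zero: F × 5.11 = 886.6 → F = 886.6 / 5.11 = 174 N.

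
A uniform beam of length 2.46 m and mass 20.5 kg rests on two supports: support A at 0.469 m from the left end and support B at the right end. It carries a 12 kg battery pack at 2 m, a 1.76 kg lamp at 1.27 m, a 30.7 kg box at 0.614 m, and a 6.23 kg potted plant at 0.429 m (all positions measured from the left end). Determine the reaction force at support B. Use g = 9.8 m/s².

R_B ≈ 195 N

About support A:
Beam weight: 20.5 × 9.8 = 200.9 N down at 1.23 m → arm 0.761 m, τ = 200.9 × 0.761 = 152.9 N·m clockwise.
Battery pack: 12 × 9.8 = 117.6 N down at 2 m → arm 1.531 m, τ = 117.6 × 1.531 = 180 N·m clockwise.
Lamp: 1.76 × 9.8 = 17.25 N down at 1.27 m → arm 0.801 m, τ = 17.25 × 0.801 = 13.82 N·m clockwise.
Box: 30.7 × 9.8 = 300.9 N down at 0.614 m → arm 0.145 m, τ = 300.9 × 0.145 = 43.63 N·m clockwise.
Potted plant: 6.23 × 9.8 = 61.05 N down at 0.429 m → arm 0.04 m, τ = 61.05 × 0.04 = 2.442 N·m counterclockwise.
Net load moment about support A = 387.9 N·m clockwise.
Reaction R at support B is upward at 2.46 m, arm 1.991 m → moment R × 1.991 counterclockwise.
Στ = 0 ⇒ R × 1.991 = 387.9 ⇒ R = 195 N.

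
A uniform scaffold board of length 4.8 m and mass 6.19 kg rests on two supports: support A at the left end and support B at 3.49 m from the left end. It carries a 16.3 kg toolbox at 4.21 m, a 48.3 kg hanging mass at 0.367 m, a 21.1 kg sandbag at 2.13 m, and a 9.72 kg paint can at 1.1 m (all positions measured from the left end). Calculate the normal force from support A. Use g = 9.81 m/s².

R_A ≈ 556 N

About support B:
Beam weight: 6.19 × 9.81 = 60.72 N down at 2.4 m → arm 1.09 m, τ = 60.72 × 1.09 = 66.18 N·m counterclockwise.
Toolbox: 16.3 × 9.81 = 159.9 N down at 4.21 m → arm 0.72 m, τ = 159.9 × 0.72 = 115.1 N·m clockwise.
Hanging mass: 48.3 × 9.81 = 473.8 N down at 0.367 m → arm 3.123 m, τ = 473.8 × 3.123 = 1480 N·m counterclockwise.
Sandbag: 21.1 × 9.81 = 207 N down at 2.13 m → arm 1.36 m, τ = 207 × 1.36 = 281.5 N·m counterclockwise.
Paint can: 9.72 × 9.81 = 95.35 N down at 1.1 m → arm 2.39 m, τ = 95.35 × 2.39 = 227.9 N·m counterclockwise.
Net load moment about support B = 1940 N·m counterclockwise.
Reaction R at support A is upward at 0 m, arm 3.49 m → moment R × 3.49 clockwise.
Balancing moments: R × 3.49 = 1940, giving R = 556 N.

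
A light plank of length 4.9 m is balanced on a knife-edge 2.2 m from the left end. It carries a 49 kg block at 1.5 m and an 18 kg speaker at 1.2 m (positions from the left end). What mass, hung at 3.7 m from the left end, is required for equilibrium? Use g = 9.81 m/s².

m ≈ 34.9 kg

Taking torques about the knife-edge (at 2.2 m from the left end):
Block: 49 × 9.81 = 480.7 N down at 1.5 m → arm 0.7 m, τ = 480.7 × 0.7 = 336.5 N·m counterclockwise.
Speaker: 18 × 9.81 = 176.6 N down at 1.2 m → arm 1 m, τ = 176.6 × 1 = 176.6 N·m counterclockwise.
Net moment of known loads = 513.1 N·m counterclockwise.
An unknown mass m at 3.7 m has arm 1.5 m; its moment is m·g·1.5 clockwise.
Setting net torque to zero: m × 9.81 × 1.5 = 513.1 → m = 513.1 / (9.81 × 1.5) = 34.9 kg.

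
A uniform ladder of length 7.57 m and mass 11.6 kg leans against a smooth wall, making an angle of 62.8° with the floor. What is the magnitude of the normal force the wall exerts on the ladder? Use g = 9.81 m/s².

Take moments about the foot of the ladder.
Ladder weight 11.6×9.81 = 113.8 N acts at 3.785 m along the ladder; its horizontal arm is 3.785·cos62.8° = 1.73 m → τ = 196.9 N·m clockwise.
Wall normal N acts horizontally at the top; its moment arm is the height L sinθ = 7.57·sin62.8° = 6.733 m, counterclockwise.
Στ = 0 ⇒ N × 6.733 = 196.9 ⇒ N = 29.2 N.

N_wall ≈ 29.2 N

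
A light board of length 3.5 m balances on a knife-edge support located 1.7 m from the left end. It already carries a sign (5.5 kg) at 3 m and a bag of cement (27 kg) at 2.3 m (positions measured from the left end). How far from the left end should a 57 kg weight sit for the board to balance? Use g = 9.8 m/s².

Choose the knife-edge support (at 1.7 m from the left end) as the axis so the support reaction has zero arm there.
Sign: 5.5 × 9.8 = 53.9 N down at 3 m → arm 1.3 m, τ = 53.9 × 1.3 = 70.07 N·m clockwise.
Bag of cement: 27 × 9.8 = 264.6 N down at 2.3 m → arm 0.6 m, τ = 264.6 × 0.6 = 158.8 N·m clockwise.
Net moment of existing loads = 228.9 N·m clockwise.
The weight weighs 57 × 9.8 = 558.6 N and must supply an equal counterclockwise moment, so its lever arm about the knife-edge support is 228.9 / 558.6 = 0.41 m.
That puts it at 1.7 − 0.41 = 1.29 m from the left end.

x ≈ 1.29 m from the left end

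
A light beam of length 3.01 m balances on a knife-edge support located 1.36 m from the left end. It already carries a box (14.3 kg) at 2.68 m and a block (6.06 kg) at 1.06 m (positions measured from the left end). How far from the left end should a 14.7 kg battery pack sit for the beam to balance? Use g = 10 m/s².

x ≈ 0.2 m from the left end

Taking torques about the knife-edge support (at 1.36 m from the left end):
Box: 14.3 × 10 = 143 N down at 2.68 m → arm 1.32 m, τ = 143 × 1.32 = 188.8 N·m clockwise.
Block: 6.06 × 10 = 60.6 N down at 1.06 m → arm 0.3 m, τ = 60.6 × 0.3 = 18.18 N·m counterclockwise.
Net moment of existing loads = 170.6 N·m clockwise.
The battery pack weighs 14.7 × 10 = 147 N and must supply an equal counterclockwise moment, so its lever arm about the knife-edge support is 170.6 / 147 = 1.16 m.
That puts it at 1.36 − 1.16 = 0.2 m from the left end.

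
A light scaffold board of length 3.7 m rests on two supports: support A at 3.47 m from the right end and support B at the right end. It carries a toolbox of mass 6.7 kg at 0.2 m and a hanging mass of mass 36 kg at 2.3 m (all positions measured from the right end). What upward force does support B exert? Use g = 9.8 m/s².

Choose support A as the axis so its reaction then has zero moment arm.
Toolbox: 6.7 × 9.8 = 65.66 N down at 0.2 m → arm 3.27 m, τ = 65.66 × 3.27 = 214.7 N·m clockwise.
Hanging mass: 36 × 9.8 = 352.8 N down at 2.3 m → arm 1.17 m, τ = 352.8 × 1.17 = 412.8 N·m clockwise.
Net load moment about support A = 627.5 N·m clockwise.
Reaction R at support B is upward at 0 m, arm 3.47 m → moment R × 3.47 counterclockwise.
Στ = 0 ⇒ R × 3.47 = 627.5 ⇒ R = 181 N.

R_B ≈ 181 N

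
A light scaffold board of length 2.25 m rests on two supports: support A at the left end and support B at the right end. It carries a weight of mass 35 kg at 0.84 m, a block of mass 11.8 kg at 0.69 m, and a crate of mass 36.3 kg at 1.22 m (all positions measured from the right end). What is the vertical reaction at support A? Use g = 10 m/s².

R_A ≈ 364 N

Take moments about support B.
Weight: 35 × 10 = 350 N down at 0.84 m → arm 0.84 m, τ = 350 × 0.84 = 294 N·m counterclockwise.
Block: 11.8 × 10 = 118 N down at 0.69 m → arm 0.69 m, τ = 118 × 0.69 = 81.42 N·m counterclockwise.
Crate: 36.3 × 10 = 363 N down at 1.22 m → arm 1.22 m, τ = 363 × 1.22 = 442.9 N·m counterclockwise.
Net load moment about support B = 818.3 N·m counterclockwise.
Reaction R at support A is upward at 2.25 m, arm 2.25 m → moment R × 2.25 clockwise.
Στ = 0 ⇒ R × 2.25 = 818.3 ⇒ R = 364 N.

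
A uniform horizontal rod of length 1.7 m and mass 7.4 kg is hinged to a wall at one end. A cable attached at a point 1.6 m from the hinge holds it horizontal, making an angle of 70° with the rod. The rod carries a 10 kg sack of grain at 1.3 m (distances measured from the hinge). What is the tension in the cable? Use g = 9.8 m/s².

About the hinge:
Beam weight: 7.4 × 9.8 = 72.52 N down at 0.85 m → arm 0.85 m, τ = 72.52 × 0.85 = 61.64 N·m clockwise.
Sack of grain: 10 × 9.8 = 98 N down at 1.3 m → arm 1.3 m, τ = 98 × 1.3 = 127.4 N·m clockwise.
Total clockwise load moment = 189 N·m.
The cable tension T acts at 1.6 m; only its component perpendicular to the rod, T sinθ, produces torque. sin 70° = 0.9397.
For rotational equilibrium, T × 1.6 × 0.9397 = 189, so T = 189 / 1.504 = 126 N.

T ≈ 126 N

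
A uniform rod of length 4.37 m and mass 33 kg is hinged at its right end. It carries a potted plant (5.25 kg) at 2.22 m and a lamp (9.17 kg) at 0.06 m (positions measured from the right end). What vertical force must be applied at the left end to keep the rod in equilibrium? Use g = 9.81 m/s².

Sum moments about the right end (the unknown pivot reaction has zero arm there).
Beam weight: 33 × 9.81 = 323.7 N down at 2.185 m → arm 2.185 m, τ = 323.7 × 2.185 = 707.3 N·m counterclockwise.
Potted plant: 5.25 × 9.81 = 51.5 N down at 2.22 m → arm 2.22 m, τ = 51.5 × 2.22 = 114.3 N·m counterclockwise.
Lamp: 9.17 × 9.81 = 89.96 N down at 0.06 m → arm 0.06 m, τ = 89.96 × 0.06 = 5.398 N·m counterclockwise.
Net moment of the loads = 827 N·m counterclockwise.
The upward force F acts at the left end, arm 4.37 m, giving F × 4.37 clockwise.
Setting net torque to zero: F × 4.37 = 827 → F = 827 / 4.37 = 189 N.

F ≈ 189 N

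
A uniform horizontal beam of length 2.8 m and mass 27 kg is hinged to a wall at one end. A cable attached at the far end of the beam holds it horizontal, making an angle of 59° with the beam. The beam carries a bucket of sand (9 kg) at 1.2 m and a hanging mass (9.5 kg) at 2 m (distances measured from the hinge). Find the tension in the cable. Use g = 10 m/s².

T ≈ 282 N

About the hinge:
Beam weight: 27 × 10 = 270 N down at 1.4 m → arm 1.4 m, τ = 270 × 1.4 = 378 N·m clockwise.
Bucket of sand: 9 × 10 = 90 N down at 1.2 m → arm 1.2 m, τ = 90 × 1.2 = 108 N·m clockwise.
Hanging mass: 9.5 × 10 = 95 N down at 2 m → arm 2 m, τ = 95 × 2 = 190 N·m clockwise.
Total clockwise load moment = 676 N·m.
The cable tension T acts at 2.8 m; only its component perpendicular to the beam, T sinθ, produces torque. sin 59° = 0.8572.
Setting net torque to zero: T × 2.8 × 0.8572 = 676 → T = 676 / 2.4 = 282 N.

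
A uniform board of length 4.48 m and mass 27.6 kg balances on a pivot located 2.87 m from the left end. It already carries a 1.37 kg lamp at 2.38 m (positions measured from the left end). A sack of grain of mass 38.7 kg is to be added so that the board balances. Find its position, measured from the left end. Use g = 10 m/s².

Taking torques about the pivot (at 2.87 m from the left end):
Beam weight: 27.6 × 10 = 276 N down at 2.24 m → arm 0.63 m, τ = 276 × 0.63 = 173.9 N·m counterclockwise.
Lamp: 1.37 × 10 = 13.7 N down at 2.38 m → arm 0.49 m, τ = 13.7 × 0.49 = 6.713 N·m counterclockwise.
Net moment of existing loads = 180.6 N·m counterclockwise.
The sack of grain weighs 38.7 × 10 = 387 N and must supply an equal clockwise moment, so its lever arm about the pivot is 180.6 / 387 = 0.467 m.
That puts it at 2.87 + 0.467 = 3.34 m from the left end.

x ≈ 3.34 m from the left end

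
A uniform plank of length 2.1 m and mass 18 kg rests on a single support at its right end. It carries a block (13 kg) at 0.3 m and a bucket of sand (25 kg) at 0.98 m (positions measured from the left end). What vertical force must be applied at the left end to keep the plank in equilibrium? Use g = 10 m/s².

F ≈ 335 N

Take moments about the right end.
Beam weight: 18 × 10 = 180 N down at 1.05 m → arm 1.05 m, τ = 180 × 1.05 = 189 N·m counterclockwise.
Block: 13 × 10 = 130 N down at 0.3 m → arm 1.8 m, τ = 130 × 1.8 = 234 N·m counterclockwise.
Bucket of sand: 25 × 10 = 250 N down at 0.98 m → arm 1.12 m, τ = 250 × 1.12 = 280 N·m counterclockwise.
Net moment of the loads = 703 N·m counterclockwise.
The upward force F acts at the left end, arm 2.1 m, giving F × 2.1 clockwise.
Στ = 0 ⇒ F × 2.1 = 703 ⇒ F = 703 / 2.1 = 335 N.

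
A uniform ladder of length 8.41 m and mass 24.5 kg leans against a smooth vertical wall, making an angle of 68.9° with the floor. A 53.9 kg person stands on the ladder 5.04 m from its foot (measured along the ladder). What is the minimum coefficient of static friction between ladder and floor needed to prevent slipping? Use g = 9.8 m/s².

Taking torques about the foot of the ladder:
Ladder weight 24.5×9.8 = 240.1 N acts at 4.205 m along the ladder; its horizontal arm is 4.205·cos68.9° = 1.514 m → τ = 363.5 N·m clockwise.
Person: 53.9×9.8 = 528.2 N at 5.04 m → arm 1.814 m → τ = 958.2 N·m clockwise.
Wall normal N acts horizontally at the top; its moment arm is the height L sinθ = 8.41·sin68.9° = 7.846 m, counterclockwise.
For rotational equilibrium, N × 7.846 = 1322, so N = 168.5 N.
ΣFx = 0 ⇒ f = N_wall = 168.5 N. ΣFy = 0 ⇒ N_floor = 768.3 N.
μ_min = f / N_floor = 168.5 / 768.3 = 0.219.

μ_min ≈ 0.219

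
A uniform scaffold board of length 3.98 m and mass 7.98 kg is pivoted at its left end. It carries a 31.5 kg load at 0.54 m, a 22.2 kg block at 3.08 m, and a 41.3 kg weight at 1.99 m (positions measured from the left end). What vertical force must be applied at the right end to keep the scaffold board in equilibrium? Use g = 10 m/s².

F ≈ 461 N

Choose the left end as the axis so the unknown pivot reaction has zero arm there.
Beam weight: 7.98 × 10 = 79.8 N down at 1.99 m → arm 1.99 m, τ = 79.8 × 1.99 = 158.8 N·m clockwise.
Load: 31.5 × 10 = 315 N down at 0.54 m → arm 0.54 m, τ = 315 × 0.54 = 170.1 N·m clockwise.
Block: 22.2 × 10 = 222 N down at 3.08 m → arm 3.08 m, τ = 222 × 3.08 = 683.8 N·m clockwise.
Weight: 41.3 × 10 = 413 N down at 1.99 m → arm 1.99 m, τ = 413 × 1.99 = 821.9 N·m clockwise.
Net moment of the loads = 1835 N·m clockwise.
The upward force F acts at the right end, arm 3.98 m, giving F × 3.98 counterclockwise.
Balancing moments: F × 3.98 = 1835, giving F = 1835 / 3.98 = 461 N.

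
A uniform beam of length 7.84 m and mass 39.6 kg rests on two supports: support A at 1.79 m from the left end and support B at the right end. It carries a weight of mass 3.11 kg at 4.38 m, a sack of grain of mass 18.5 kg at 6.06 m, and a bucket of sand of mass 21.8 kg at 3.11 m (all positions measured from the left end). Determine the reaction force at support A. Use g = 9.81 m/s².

R_A ≈ 490 N

Taking torques about support B:
Beam weight: 39.6 × 9.81 = 388.5 N down at 3.92 m → arm 3.92 m, τ = 388.5 × 3.92 = 1523 N·m counterclockwise.
Weight: 3.11 × 9.81 = 30.51 N down at 4.38 m → arm 3.46 m, τ = 30.51 × 3.46 = 105.6 N·m counterclockwise.
Sack of grain: 18.5 × 9.81 = 181.5 N down at 6.06 m → arm 1.78 m, τ = 181.5 × 1.78 = 323.1 N·m counterclockwise.
Bucket of sand: 21.8 × 9.81 = 213.9 N down at 3.11 m → arm 4.73 m, τ = 213.9 × 4.73 = 1012 N·m counterclockwise.
Net load moment about support B = 2964 N·m counterclockwise.
Reaction R at support A is upward at 1.79 m, arm 6.05 m → moment R × 6.05 clockwise.
Balancing moments: R × 6.05 = 2964, giving R = 490 N.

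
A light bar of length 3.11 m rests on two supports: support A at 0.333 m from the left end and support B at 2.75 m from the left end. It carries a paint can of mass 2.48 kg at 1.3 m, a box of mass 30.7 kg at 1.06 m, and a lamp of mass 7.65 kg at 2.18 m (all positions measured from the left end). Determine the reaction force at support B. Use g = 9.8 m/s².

R_B ≈ 158 N

About support A:
Paint can: 2.48 × 9.8 = 24.3 N down at 1.3 m → arm 0.967 m, τ = 24.3 × 0.967 = 23.5 N·m clockwise.
Box: 30.7 × 9.8 = 300.9 N down at 1.06 m → arm 0.727 m, τ = 300.9 × 0.727 = 218.8 N·m clockwise.
Lamp: 7.65 × 9.8 = 74.97 N down at 2.18 m → arm 1.847 m, τ = 74.97 × 1.847 = 138.5 N·m clockwise.
Net load moment about support A = 380.8 N·m clockwise.
Reaction R at support B is upward at 2.75 m, arm 2.417 m → moment R × 2.417 counterclockwise.
For rotational equilibrium, R × 2.417 = 380.8, so R = 158 N.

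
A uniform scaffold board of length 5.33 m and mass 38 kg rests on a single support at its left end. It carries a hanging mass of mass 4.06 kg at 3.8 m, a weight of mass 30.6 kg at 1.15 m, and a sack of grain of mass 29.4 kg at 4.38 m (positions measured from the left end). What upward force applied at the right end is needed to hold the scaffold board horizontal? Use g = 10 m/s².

F ≈ 527 N

About the left end:
Beam weight: 38 × 10 = 380 N down at 2.665 m → arm 2.665 m, τ = 380 × 2.665 = 1013 N·m clockwise.
Hanging mass: 4.06 × 10 = 40.6 N down at 3.8 m → arm 3.8 m, τ = 40.6 × 3.8 = 154.3 N·m clockwise.
Weight: 30.6 × 10 = 306 N down at 1.15 m → arm 1.15 m, τ = 306 × 1.15 = 351.9 N·m clockwise.
Sack of grain: 29.4 × 10 = 294 N down at 4.38 m → arm 4.38 m, τ = 294 × 4.38 = 1288 N·m clockwise.
Net moment of the loads = 2807 N·m clockwise.
The upward force F acts at the right end, arm 5.33 m, giving F × 5.33 counterclockwise.
Setting net torque to zero: F × 5.33 = 2807 → F = 2807 / 5.33 = 527 N.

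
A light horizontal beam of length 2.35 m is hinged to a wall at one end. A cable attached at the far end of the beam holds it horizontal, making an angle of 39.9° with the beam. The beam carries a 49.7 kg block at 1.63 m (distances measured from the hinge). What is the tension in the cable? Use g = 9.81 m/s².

T ≈ 527 N

Choose the hinge as the axis so the unknown hinge reaction has zero arm there.
Block: 49.7 × 9.81 = 487.6 N down at 1.63 m → arm 1.63 m, τ = 487.6 × 1.63 = 794.8 N·m clockwise.
Total clockwise load moment = 794.8 N·m.
The cable tension T acts at 2.35 m; only its component perpendicular to the beam, T sinθ, produces torque. sin 39.9° = 0.6414.
Setting net torque to zero: T × 2.35 × 0.6414 = 794.8 → T = 794.8 / 1.507 = 527 N.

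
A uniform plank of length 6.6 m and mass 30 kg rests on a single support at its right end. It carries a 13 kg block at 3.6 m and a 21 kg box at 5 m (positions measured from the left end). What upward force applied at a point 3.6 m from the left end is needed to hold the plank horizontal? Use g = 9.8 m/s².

F ≈ 561 N

Take moments about the right end.
Beam weight: 30 × 9.8 = 294 N down at 3.3 m → arm 3.3 m, τ = 294 × 3.3 = 970.2 N·m counterclockwise.
Block: 13 × 9.8 = 127.4 N down at 3.6 m → arm 3 m, τ = 127.4 × 3 = 382.2 N·m counterclockwise.
Box: 21 × 9.8 = 205.8 N down at 5 m → arm 1.6 m, τ = 205.8 × 1.6 = 329.3 N·m counterclockwise.
Net moment of the loads = 1682 N·m counterclockwise.
The upward force F acts at a point 3.6 m from the left end, arm 3 m, giving F × 3 clockwise.
Setting net torque to zero: F × 3 = 1682 → F = 1682 / 3 = 561 N.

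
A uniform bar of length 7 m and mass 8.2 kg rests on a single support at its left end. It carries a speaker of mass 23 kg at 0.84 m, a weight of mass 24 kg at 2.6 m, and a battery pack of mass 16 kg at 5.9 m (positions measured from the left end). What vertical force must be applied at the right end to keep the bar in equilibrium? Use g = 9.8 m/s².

F ≈ 287 N

Take moments about the left end.
Beam weight: 8.2 × 9.8 = 80.36 N down at 3.5 m → arm 3.5 m, τ = 80.36 × 3.5 = 281.3 N·m clockwise.
Speaker: 23 × 9.8 = 225.4 N down at 0.84 m → arm 0.84 m, τ = 225.4 × 0.84 = 189.3 N·m clockwise.
Weight: 24 × 9.8 = 235.2 N down at 2.6 m → arm 2.6 m, τ = 235.2 × 2.6 = 611.5 N·m clockwise.
Battery pack: 16 × 9.8 = 156.8 N down at 5.9 m → arm 5.9 m, τ = 156.8 × 5.9 = 925.1 N·m clockwise.
Net moment of the loads = 2007 N·m clockwise.
The upward force F acts at the right end, arm 7 m, giving F × 7 counterclockwise.
Στ = 0 ⇒ F × 7 = 2007 ⇒ F = 2007 / 7 = 287 N.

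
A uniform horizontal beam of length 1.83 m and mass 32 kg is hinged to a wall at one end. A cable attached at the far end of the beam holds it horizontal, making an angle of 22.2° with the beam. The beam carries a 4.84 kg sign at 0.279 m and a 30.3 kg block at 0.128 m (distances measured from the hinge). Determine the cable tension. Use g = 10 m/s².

Choose the hinge as the axis so the unknown hinge reaction has zero arm there.
Beam weight: 32 × 10 = 320 N down at 0.915 m → arm 0.915 m, τ = 320 × 0.915 = 292.8 N·m clockwise.
Sign: 4.84 × 10 = 48.4 N down at 0.279 m → arm 0.279 m, τ = 48.4 × 0.279 = 13.5 N·m clockwise.
Block: 30.3 × 10 = 303 N down at 0.128 m → arm 0.128 m, τ = 303 × 0.128 = 38.78 N·m clockwise.
Total clockwise load moment = 345.1 N·m.
The cable tension T acts at 1.83 m; only its component perpendicular to the beam, T sinθ, produces torque. sin 22.2° = 0.3778.
For rotational equilibrium, T × 1.83 × 0.3778 = 345.1, so T = 345.1 / 0.6914 = 499 N.

T ≈ 499 N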